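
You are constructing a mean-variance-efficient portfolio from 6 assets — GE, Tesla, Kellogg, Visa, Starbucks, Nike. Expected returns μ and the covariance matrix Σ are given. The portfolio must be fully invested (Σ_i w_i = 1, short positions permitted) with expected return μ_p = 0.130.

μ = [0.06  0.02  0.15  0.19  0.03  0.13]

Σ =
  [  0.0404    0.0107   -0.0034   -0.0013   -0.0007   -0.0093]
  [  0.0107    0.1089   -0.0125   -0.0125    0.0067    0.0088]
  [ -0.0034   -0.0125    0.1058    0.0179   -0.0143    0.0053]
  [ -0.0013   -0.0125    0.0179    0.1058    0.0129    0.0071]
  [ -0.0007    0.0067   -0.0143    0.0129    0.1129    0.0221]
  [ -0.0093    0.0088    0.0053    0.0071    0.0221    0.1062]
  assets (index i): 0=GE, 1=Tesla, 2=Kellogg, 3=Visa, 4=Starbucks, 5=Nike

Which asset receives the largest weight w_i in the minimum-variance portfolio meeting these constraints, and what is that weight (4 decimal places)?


GE (0.2944)

x=Σ⁻¹μ = [1.8540  0.2190  1.1780  1.5645  -0.0012  1.2052]
y=Σ⁻¹𝟙 = [25.9623  7.5456  10.4954  7.4150  7.3873  8.5077]
a=μᵀx=0.746208  b=𝟙ᵀx=6.019423  c=𝟙ᵀy=67.313332  D=ac−b²=13.996285
λ₁=(c·0.130−b)/D = (67.313332·0.130−6.019423)/13.996285 = 0.195145
λ₂=(a−b·0.130)/D = (0.746208−6.019423·0.130)/13.996285 = -0.002595
w* = 0.195145·x + -0.002595·y:
  w_0 = 0.195145·1.8540 + -0.002595·25.9623 = 0.2944  (GE)
  w_1 = 0.195145·0.2190 + -0.002595·7.5456 = 0.0232  (Tesla)
  w_2 = 0.195145·1.1780 + -0.002595·10.4954 = 0.2026  (Kellogg)
  w_3 = 0.195145·1.5645 + -0.002595·7.4150 = 0.2861  (Visa)
  w_4 = 0.195145·-0.0012 + -0.002595·7.3873 = -0.0194  (Starbucks)
  w_5 = 0.195145·1.2052 + -0.002595·8.5077 = 0.2131  (Nike)
Σw_i=1.0000  μᵀw=0.1300
σ²=wᵀΣw=λ₁·μ_p+λ₂ = 0.195145·0.130 + -0.002595 = 0.022774 ≈ 0.0228


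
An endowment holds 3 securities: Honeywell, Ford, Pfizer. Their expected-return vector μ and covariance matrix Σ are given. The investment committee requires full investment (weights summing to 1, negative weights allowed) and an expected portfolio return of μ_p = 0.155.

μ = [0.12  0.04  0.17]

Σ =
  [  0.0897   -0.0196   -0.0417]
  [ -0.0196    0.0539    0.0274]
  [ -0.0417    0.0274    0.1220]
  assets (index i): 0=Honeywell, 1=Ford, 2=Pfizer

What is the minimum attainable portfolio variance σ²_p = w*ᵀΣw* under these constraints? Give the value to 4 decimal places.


x=Σ⁻¹μ = [2.4367  0.5604  2.1005]
y=Σ⁻¹𝟙 = [20.5864  20.6530  10.5948]
a=μᵀx=0.671900  b=𝟙ᵀx=5.097598  c=𝟙ᵀy=51.834170  D=ac−b²=8.841871
λ₁=(c·0.155−b)/D = (51.834170·0.155−5.097598)/8.841871 = 0.332135
λ₂=(a−b·0.155)/D = (0.671900−5.097598·0.155)/8.841871 = -0.013371
w* = 0.332135·x + -0.013371·y:
  w_0 = 0.332135·2.4367 + -0.013371·20.5864 = 0.5341  (Honeywell)
  w_1 = 0.332135·0.5604 + -0.013371·20.6530 = -0.0900  (Ford)
  w_2 = 0.332135·2.1005 + -0.013371·10.5948 = 0.5560  (Pfizer)
Σw_i=1.0000  μᵀw=0.1550
σ²=wᵀΣw=λ₁·μ_p+λ₂ = 0.332135·0.155 + -0.013371 = 0.038110 ≈ 0.0381

0.0381


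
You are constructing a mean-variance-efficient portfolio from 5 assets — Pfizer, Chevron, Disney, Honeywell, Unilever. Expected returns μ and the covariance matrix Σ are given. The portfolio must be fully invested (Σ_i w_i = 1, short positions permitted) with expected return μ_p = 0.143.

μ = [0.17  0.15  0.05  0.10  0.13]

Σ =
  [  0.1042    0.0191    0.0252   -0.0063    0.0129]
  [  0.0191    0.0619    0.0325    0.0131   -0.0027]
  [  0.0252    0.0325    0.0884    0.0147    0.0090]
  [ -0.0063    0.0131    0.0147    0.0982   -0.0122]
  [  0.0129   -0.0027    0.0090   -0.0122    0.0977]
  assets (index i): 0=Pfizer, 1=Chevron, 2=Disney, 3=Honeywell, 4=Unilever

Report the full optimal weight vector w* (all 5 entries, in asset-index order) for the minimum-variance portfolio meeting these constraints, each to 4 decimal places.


0.2001  0.3593  -0.0589  0.2300  0.2695

u=Σ⁻¹μ = [1.3308  2.3752  -1.0214  1.1205  1.4545]
v=Σ⁻¹𝟙 = [6.1746  11.1912  2.6787  10.0190  10.7337]
a=μᵀu=0.832583  b=𝟙ᵀu=5.259601  c=𝟙ᵀv=40.797394  D=ac−b²=6.303823
λ₁=(c·0.143−b)/D = (40.797394·0.143−5.259601)/6.303823 = 0.091123
λ₂=(a−b·0.143)/D = (0.832583−5.259601·0.143)/6.303823 = 0.012764
w* = 0.091123·u + 0.012764·v:
  w_0 = 0.091123·1.3308 + 0.012764·6.1746 = 0.2001  (Pfizer)
  w_1 = 0.091123·2.3752 + 0.012764·11.1912 = 0.3593  (Chevron)
  w_2 = 0.091123·-1.0214 + 0.012764·2.6787 = -0.0589  (Disney)
  w_3 = 0.091123·1.1205 + 0.012764·10.0190 = 0.2300  (Honeywell)
  w_4 = 0.091123·1.4545 + 0.012764·10.7337 = 0.2695  (Unilever)
Σw_i=1.0000  μᵀw=0.1430
σ²=wᵀΣw=λ₁·μ_p+λ₂ = 0.091123·0.143 + 0.012764 = 0.025794 ≈ 0.0258


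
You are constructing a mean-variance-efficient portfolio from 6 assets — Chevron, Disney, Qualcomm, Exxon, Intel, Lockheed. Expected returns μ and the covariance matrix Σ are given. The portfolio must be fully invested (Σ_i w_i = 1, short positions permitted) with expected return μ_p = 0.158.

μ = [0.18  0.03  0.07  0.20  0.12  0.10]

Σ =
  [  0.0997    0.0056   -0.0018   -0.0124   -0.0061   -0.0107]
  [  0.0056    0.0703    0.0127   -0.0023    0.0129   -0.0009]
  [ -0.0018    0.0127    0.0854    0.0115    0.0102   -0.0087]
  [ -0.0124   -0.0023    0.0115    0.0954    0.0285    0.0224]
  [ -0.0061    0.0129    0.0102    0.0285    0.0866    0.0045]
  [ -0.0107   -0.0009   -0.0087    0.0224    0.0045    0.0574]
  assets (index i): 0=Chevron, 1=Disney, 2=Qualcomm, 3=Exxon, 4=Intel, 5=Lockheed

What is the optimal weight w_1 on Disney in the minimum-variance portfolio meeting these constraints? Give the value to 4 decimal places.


-0.0287

u=Σ⁻¹μ = [2.2416  0.0493  0.6898  1.7013  0.8152  1.5375]
v=Σ⁻¹𝟙 = [12.7084  10.3058  10.9700  4.3759  7.1699  19.3451]
a=μᵀu=1.045080  b=𝟙ᵀu=7.034658  c=𝟙ᵀv=64.875078  D=ac−b²=18.313235
λ₁=(c·0.158−b)/D = (64.875078·0.158−7.034658)/18.313235 = 0.175589
λ₂=(a−b·0.158)/D = (1.045080−7.034658·0.158)/18.313235 = -0.003626
w* = 0.175589·u + -0.003626·v:
  w_0 = 0.175589·2.2416 + -0.003626·12.7084 = 0.3475  (Chevron)
  w_1 = 0.175589·0.0493 + -0.003626·10.3058 = -0.0287  (Disney)
  w_2 = 0.175589·0.6898 + -0.003626·10.9700 = 0.0813  (Qualcomm)
  w_3 = 0.175589·1.7013 + -0.003626·4.3759 = 0.2829  (Exxon)
  w_4 = 0.175589·0.8152 + -0.003626·7.1699 = 0.1171  (Intel)
  w_5 = 0.175589·1.5375 + -0.003626·19.3451 = 0.1998  (Lockheed)
Σw_i=1.0000  μᵀw=0.1580
σ²=wᵀΣw=λ₁·μ_p+λ₂ = 0.175589·0.158 + -0.003626 = 0.024118 ≈ 0.0241


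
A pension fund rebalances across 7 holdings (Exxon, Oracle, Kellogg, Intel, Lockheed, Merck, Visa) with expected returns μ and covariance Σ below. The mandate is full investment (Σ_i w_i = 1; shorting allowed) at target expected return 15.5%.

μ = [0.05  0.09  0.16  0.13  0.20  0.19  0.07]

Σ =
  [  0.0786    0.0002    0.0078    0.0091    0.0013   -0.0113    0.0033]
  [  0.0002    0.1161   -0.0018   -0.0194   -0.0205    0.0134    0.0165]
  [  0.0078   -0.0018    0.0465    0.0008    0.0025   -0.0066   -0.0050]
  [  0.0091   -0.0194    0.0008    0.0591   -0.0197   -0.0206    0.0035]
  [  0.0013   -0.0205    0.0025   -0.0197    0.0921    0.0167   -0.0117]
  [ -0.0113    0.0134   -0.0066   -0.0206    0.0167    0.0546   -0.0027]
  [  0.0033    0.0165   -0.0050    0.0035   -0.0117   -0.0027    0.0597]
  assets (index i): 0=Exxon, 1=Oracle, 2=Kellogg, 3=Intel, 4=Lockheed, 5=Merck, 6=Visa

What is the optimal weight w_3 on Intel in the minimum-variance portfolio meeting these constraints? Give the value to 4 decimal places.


p=Σ⁻¹μ = [0.2201  1.3980  4.0750  5.0836  2.7832  4.8198  1.5807]
q=Σ⁻¹𝟙 = [9.4505  11.7368  24.8789  33.5915  16.8767  28.7853  17.7078]
a=μᵀp=3.032750  b=𝟙ᵀp=19.960443  c=𝟙ᵀq=143.027513  D=ac−b²=35.347461
λ₁=(c·0.155−b)/D = (143.027513·0.155−19.960443)/35.347461 = 0.062489
λ₂=(a−b·0.155)/D = (3.032750−19.960443·0.155)/35.347461 = -0.001729
w* = 0.062489·p + -0.001729·q:
  w_0 = 0.062489·0.2201 + -0.001729·9.4505 = -0.0026  (Exxon)
  w_1 = 0.062489·1.3980 + -0.001729·11.7368 = 0.0671  (Oracle)
  w_2 = 0.062489·4.0750 + -0.001729·24.8789 = 0.2116  (Kellogg)
  w_3 = 0.062489·5.0836 + -0.001729·33.5915 = 0.2596  (Intel)
  w_4 = 0.062489·2.7832 + -0.001729·16.8767 = 0.1447  (Lockheed)
  w_5 = 0.062489·4.8198 + -0.001729·28.7853 = 0.2514  (Merck)
  w_6 = 0.062489·1.5807 + -0.001729·17.7078 = 0.0682  (Visa)
Σw_i=1.0000  μᵀw=0.1550
σ²=wᵀΣw=λ₁·μ_p+λ₂ = 0.062489·0.155 + -0.001729 = 0.007957 ≈ 0.0080

0.2596


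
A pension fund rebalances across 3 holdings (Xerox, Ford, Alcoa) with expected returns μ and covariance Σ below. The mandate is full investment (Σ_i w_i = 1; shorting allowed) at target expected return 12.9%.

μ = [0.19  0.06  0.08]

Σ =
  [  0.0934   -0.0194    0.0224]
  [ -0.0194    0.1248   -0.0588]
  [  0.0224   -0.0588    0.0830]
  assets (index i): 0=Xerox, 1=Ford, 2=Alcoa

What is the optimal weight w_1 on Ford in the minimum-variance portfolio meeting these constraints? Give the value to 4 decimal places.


0.2666

u=Σ⁻¹μ = [1.9880  1.4877  1.4813]
v=Σ⁻¹𝟙 = [9.2045  20.9388  24.3978]
a=μᵀu=0.585489  b=𝟙ᵀu=4.957009  c=𝟙ᵀv=54.541105  D=ac−b²=7.361260
λ₁=(c·0.129−b)/D = (54.541105·0.129−4.957009)/7.361260 = 0.282396
λ₂=(a−b·0.129)/D = (0.585489−4.957009·0.129)/7.361260 = -0.007331
w* = 0.282396·u + -0.007331·v:
  w_0 = 0.282396·1.9880 + -0.007331·9.2045 = 0.4939  (Xerox)
  w_1 = 0.282396·1.4877 + -0.007331·20.9388 = 0.2666  (Ford)
  w_2 = 0.282396·1.4813 + -0.007331·24.3978 = 0.2394  (Alcoa)
Σw_i=1.0000  μᵀw=0.1290
σ²=wᵀΣw=λ₁·μ_p+λ₂ = 0.282396·0.129 + -0.007331 = 0.029098 ≈ 0.0291


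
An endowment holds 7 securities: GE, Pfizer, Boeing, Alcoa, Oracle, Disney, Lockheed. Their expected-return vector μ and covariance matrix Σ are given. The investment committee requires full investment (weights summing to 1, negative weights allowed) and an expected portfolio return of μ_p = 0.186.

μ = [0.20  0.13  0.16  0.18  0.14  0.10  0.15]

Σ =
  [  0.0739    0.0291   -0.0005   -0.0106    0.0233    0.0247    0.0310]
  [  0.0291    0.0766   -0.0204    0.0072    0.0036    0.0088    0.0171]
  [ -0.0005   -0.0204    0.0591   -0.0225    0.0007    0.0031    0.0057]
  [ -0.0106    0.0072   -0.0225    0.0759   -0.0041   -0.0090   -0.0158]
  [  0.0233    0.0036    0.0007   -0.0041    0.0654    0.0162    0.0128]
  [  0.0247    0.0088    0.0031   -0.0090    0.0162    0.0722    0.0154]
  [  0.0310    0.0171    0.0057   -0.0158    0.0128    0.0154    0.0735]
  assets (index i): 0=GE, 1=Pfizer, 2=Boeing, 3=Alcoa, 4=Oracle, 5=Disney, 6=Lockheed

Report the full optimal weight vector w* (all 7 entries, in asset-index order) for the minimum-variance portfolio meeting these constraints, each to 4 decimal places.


0.3292  -0.0004  0.3365  0.3566  0.0330  -0.1160  0.0612

x=Σ⁻¹μ = [1.6813  1.5394  4.7092  4.2250  1.3397  0.3898  1.2016]
y=Σ⁻¹𝟙 = [1.1637  14.7577  29.8173  24.2726  11.3296  8.9951  8.7289]
a=μᵀx=2.457145  b=𝟙ᵀx=15.086064  c=𝟙ᵀy=99.064883  D=ac−b²=15.827445
λ₁=(c·0.186−b)/D = (99.064883·0.186−15.086064)/15.827445 = 0.211026
λ₂=(a−b·0.186)/D = (2.457145−15.086064·0.186)/15.827445 = -0.022042
w* = 0.211026·x + -0.022042·y:
  w_0 = 0.211026·1.6813 + -0.022042·1.1637 = 0.3292  (GE)
  w_1 = 0.211026·1.5394 + -0.022042·14.7577 = -0.0004  (Pfizer)
  w_2 = 0.211026·4.7092 + -0.022042·29.8173 = 0.3365  (Boeing)
  w_3 = 0.211026·4.2250 + -0.022042·24.2726 = 0.3566  (Alcoa)
  w_4 = 0.211026·1.3397 + -0.022042·11.3296 = 0.0330  (Oracle)
  w_5 = 0.211026·0.3898 + -0.022042·8.9951 = -0.1160  (Disney)
  w_6 = 0.211026·1.2016 + -0.022042·8.7289 = 0.0612  (Lockheed)
Σw_i=1.0000  μᵀw=0.1860
σ²=wᵀΣw=λ₁·μ_p+λ₂ = 0.211026·0.186 + -0.022042 = 0.017209 ≈ 0.0172


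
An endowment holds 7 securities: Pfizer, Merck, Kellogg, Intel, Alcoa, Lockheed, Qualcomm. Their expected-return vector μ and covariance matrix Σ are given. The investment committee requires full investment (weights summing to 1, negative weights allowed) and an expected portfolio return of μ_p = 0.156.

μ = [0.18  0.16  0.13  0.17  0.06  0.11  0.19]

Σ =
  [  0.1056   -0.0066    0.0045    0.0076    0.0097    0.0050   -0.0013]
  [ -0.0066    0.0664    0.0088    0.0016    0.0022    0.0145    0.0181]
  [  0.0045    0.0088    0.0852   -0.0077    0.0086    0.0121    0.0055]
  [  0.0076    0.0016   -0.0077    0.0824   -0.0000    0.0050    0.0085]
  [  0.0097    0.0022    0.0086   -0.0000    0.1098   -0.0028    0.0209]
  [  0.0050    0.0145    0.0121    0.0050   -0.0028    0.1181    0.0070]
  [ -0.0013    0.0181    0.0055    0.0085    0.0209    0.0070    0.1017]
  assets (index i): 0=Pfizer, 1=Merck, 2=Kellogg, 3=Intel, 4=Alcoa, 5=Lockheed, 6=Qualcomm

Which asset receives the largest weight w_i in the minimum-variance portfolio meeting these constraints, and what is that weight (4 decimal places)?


Merck (0.2202)

x=Σ⁻¹μ = [1.6361  1.9314  1.2716  1.8394  0.0260  0.3408  1.2941]
y=Σ⁻¹𝟙 = [8.1984  11.7436  9.4062  11.2372  6.6508  5.1192  4.6805]
a=μᵀx=1.366443  b=𝟙ᵀx=8.339300  c=𝟙ᵀy=57.036057  D=ac−b²=8.392616
λ₁=(c·0.156−b)/D = (57.036057·0.156−8.339300)/8.392616 = 0.066526
λ₂=(a−b·0.156)/D = (1.366443−8.339300·0.156)/8.392616 = 0.007806
w* = 0.066526·x + 0.007806·y:
  w_0 = 0.066526·1.6361 + 0.007806·8.1984 = 0.1728  (Pfizer)
  w_1 = 0.066526·1.9314 + 0.007806·11.7436 = 0.2202  (Merck)
  w_2 = 0.066526·1.2716 + 0.007806·9.4062 = 0.1580  (Kellogg)
  w_3 = 0.066526·1.8394 + 0.007806·11.2372 = 0.2101  (Intel)
  w_4 = 0.066526·0.0260 + 0.007806·6.6508 = 0.0536  (Alcoa)
  w_5 = 0.066526·0.3408 + 0.007806·5.1192 = 0.0626  (Lockheed)
  w_6 = 0.066526·1.2941 + 0.007806·4.6805 = 0.1226  (Qualcomm)
Σw_i=1.0000  μᵀw=0.1560
σ²=wᵀΣw=λ₁·μ_p+λ₂ = 0.066526·0.156 + 0.007806 = 0.018184 ≈ 0.0182


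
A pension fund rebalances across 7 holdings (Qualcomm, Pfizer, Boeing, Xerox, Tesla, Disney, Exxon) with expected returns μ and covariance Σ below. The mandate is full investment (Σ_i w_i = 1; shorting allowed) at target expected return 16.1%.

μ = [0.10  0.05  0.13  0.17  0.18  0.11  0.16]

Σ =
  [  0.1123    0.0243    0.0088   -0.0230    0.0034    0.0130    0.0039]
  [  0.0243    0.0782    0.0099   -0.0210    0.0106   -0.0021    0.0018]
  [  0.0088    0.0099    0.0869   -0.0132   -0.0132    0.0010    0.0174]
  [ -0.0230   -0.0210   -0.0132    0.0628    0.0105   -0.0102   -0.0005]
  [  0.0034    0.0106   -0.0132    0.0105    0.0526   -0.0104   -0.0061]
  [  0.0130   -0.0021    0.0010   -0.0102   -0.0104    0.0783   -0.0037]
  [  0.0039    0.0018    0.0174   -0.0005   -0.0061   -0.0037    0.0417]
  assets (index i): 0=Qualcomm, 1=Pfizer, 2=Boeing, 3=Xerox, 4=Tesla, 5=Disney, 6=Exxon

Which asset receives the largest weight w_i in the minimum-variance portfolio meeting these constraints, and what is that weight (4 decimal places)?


u=Σ⁻¹μ = [0.7897  0.5020  1.6514  3.2706  3.9565  2.4012  3.8834]
v=Σ⁻¹𝟙 = [6.6862  13.2505  11.3766  25.0768  20.1581  18.9006  22.9630]
a=μᵀu=2.472393  b=𝟙ᵀu=16.454763  c=𝟙ᵀv=118.411836  D=ac−b²=22.001419
λ₁=(c·0.161−b)/D = (118.411836·0.161−16.454763)/22.001419 = 0.118608
λ₂=(a−b·0.161)/D = (2.472393−16.454763·0.161)/22.001419 = -0.008037
w* = 0.118608·u + -0.008037·v:
  w_0 = 0.118608·0.7897 + -0.008037·6.6862 = 0.0399  (Qualcomm)
  w_1 = 0.118608·0.5020 + -0.008037·13.2505 = -0.0469  (Pfizer)
  w_2 = 0.118608·1.6514 + -0.008037·11.3766 = 0.1044  (Boeing)
  w_3 = 0.118608·3.2706 + -0.008037·25.0768 = 0.1864  (Xerox)
  w_4 = 0.118608·3.9565 + -0.008037·20.1581 = 0.3073  (Tesla)
  w_5 = 0.118608·2.4012 + -0.008037·18.9006 = 0.1329  (Disney)
  w_6 = 0.118608·3.8834 + -0.008037·22.9630 = 0.2760  (Exxon)
Σw_i=1.0000  μᵀw=0.1610
σ²=wᵀΣw=λ₁·μ_p+λ₂ = 0.118608·0.161 + -0.008037 = 0.011059 ≈ 0.0111

Tesla (0.3073)


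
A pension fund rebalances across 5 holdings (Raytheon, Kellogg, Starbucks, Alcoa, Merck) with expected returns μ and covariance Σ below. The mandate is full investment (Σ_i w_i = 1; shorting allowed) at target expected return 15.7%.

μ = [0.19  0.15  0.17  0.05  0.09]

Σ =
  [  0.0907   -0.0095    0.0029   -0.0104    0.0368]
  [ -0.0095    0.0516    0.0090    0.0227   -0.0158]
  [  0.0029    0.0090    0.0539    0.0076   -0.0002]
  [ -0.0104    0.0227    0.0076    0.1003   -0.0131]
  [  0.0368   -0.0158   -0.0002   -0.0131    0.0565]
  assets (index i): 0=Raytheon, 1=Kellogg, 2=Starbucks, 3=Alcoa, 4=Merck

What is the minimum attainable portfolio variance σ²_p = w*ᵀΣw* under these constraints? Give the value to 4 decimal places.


0.0179

x=Σ⁻¹μ = [1.8138  3.2286  2.5313  -0.0651  1.3083]
y=Σ⁻¹𝟙 = [4.5561  21.4138  13.7591  7.4930  22.5059]
a=μᵀx=1.373730  b=𝟙ᵀx=8.816969  c=𝟙ᵀy=69.727968  D=ac−b²=18.048470
λ₁=(c·0.157−b)/D = (69.727968·0.157−8.816969)/18.048470 = 0.118033
λ₂=(a−b·0.157)/D = (1.373730−8.816969·0.157)/18.048470 = -0.000584
w* = 0.118033·x + -0.000584·y:
  w_0 = 0.118033·1.8138 + -0.000584·4.5561 = 0.2114  (Raytheon)
  w_1 = 0.118033·3.2286 + -0.000584·21.4138 = 0.3686  (Kellogg)
  w_2 = 0.118033·2.5313 + -0.000584·13.7591 = 0.2908  (Starbucks)
  w_3 = 0.118033·-0.0651 + -0.000584·7.4930 = -0.0121  (Alcoa)
  w_4 = 0.118033·1.3083 + -0.000584·22.5059 = 0.1413  (Merck)
Σw_i=1.0000  μᵀw=0.1570
σ²=wᵀΣw=λ₁·μ_p+λ₂ = 0.118033·0.157 + -0.000584 = 0.017948 ≈ 0.0179


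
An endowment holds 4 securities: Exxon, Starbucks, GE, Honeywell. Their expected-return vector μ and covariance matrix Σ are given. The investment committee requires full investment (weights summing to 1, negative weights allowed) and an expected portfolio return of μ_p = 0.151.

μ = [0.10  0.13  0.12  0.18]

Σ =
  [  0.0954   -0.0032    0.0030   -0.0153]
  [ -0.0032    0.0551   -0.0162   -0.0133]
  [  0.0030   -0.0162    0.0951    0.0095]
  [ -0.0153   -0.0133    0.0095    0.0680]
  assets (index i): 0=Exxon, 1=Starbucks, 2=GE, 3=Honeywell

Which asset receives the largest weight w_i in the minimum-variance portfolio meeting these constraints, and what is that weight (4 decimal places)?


p=Σ⁻¹μ = [1.6973  3.7549  1.4928  3.5548]
q=Σ⁻¹𝟙 = [14.4960  27.9403  12.6533  21.6645]
a=μᵀp=1.476873  b=𝟙ᵀp=10.499847  c=𝟙ᵀq=76.754102  D=ac−b²=3.109254
λ₁=(c·0.151−b)/D = (76.754102·0.151−10.499847)/3.109254 = 0.350574
λ₂=(a−b·0.151)/D = (1.476873−10.499847·0.151)/3.109254 = -0.034929
w* = 0.350574·p + -0.034929·q:
  w_0 = 0.350574·1.6973 + -0.034929·14.4960 = 0.0887  (Exxon)
  w_1 = 0.350574·3.7549 + -0.034929·27.9403 = 0.3404  (Starbucks)
  w_2 = 0.350574·1.4928 + -0.034929·12.6533 = 0.0814  (GE)
  w_3 = 0.350574·3.5548 + -0.034929·21.6645 = 0.4895  (Honeywell)
Σw_i=1.0000  μᵀw=0.1510
σ²=wᵀΣw=λ₁·μ_p+λ₂ = 0.350574·0.151 + -0.034929 = 0.018007 ≈ 0.0180

Honeywell (0.4895)


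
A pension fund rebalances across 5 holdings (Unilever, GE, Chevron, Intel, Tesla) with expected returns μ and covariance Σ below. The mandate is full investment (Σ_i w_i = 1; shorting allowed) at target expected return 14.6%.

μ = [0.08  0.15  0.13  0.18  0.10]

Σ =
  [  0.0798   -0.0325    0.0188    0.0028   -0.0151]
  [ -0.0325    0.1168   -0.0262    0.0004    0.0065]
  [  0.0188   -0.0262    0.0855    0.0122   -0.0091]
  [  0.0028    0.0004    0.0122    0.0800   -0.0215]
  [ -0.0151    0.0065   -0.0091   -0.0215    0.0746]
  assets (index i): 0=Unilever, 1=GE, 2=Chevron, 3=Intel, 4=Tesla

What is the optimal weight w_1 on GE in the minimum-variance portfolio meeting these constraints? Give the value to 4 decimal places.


p=Σ⁻¹μ = [1.8143  2.0080  1.6306  2.5941  2.4793]
q=Σ⁻¹𝟙 = [19.5712  15.4678  12.2258  15.8030  22.0644]
a=μᵀp=1.373181  b=𝟙ᵀp=10.526213  c=𝟙ᵀq=85.132289  D=ac−b²=6.100857
λ₁=(c·0.146−b)/D = (85.132289·0.146−10.526213)/6.100857 = 0.311940
λ₂=(a−b·0.146)/D = (1.373181−10.526213·0.146)/6.100857 = -0.026824
w* = 0.311940·p + -0.026824·q:
  w_0 = 0.311940·1.8143 + -0.026824·19.5712 = 0.0410  (Unilever)
  w_1 = 0.311940·2.0080 + -0.026824·15.4678 = 0.2115  (GE)
  w_2 = 0.311940·1.6306 + -0.026824·12.2258 = 0.1807  (Chevron)
  w_3 = 0.311940·2.5941 + -0.026824·15.8030 = 0.3853  (Intel)
  w_4 = 0.311940·2.4793 + -0.026824·22.0644 = 0.1815  (Tesla)
Σw_i=1.0000  μᵀw=0.1460
σ²=wᵀΣw=λ₁·μ_p+λ₂ = 0.311940·0.146 + -0.026824 = 0.018720 ≈ 0.0187

0.2115


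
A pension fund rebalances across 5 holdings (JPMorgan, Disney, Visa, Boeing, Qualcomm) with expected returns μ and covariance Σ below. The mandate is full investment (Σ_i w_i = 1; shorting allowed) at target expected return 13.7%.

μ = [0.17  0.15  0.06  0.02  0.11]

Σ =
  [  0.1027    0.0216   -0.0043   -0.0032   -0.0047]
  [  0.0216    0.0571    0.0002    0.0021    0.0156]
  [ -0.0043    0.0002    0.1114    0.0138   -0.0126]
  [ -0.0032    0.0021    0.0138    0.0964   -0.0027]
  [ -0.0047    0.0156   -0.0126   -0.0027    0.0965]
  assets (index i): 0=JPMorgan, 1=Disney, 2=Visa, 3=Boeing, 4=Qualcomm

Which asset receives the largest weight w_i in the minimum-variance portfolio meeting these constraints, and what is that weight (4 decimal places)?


x=Σ⁻¹μ = [1.3481  1.8356  0.6830  0.1425  1.0020]
y=Σ⁻¹𝟙 = [8.5791  11.0282  9.3111  9.3785  10.4759]
a=μᵀx=0.658574  b=𝟙ᵀx=5.011266  c=𝟙ᵀy=48.772812  D=ac−b²=7.007720
λ₁=(c·0.137−b)/D = (48.772812·0.137−5.011266)/7.007720 = 0.238396
λ₂=(a−b·0.137)/D = (0.658574−5.011266·0.137)/7.007720 = -0.003991
w* = 0.238396·x + -0.003991·y:
  w_0 = 0.238396·1.3481 + -0.003991·8.5791 = 0.2871  (JPMorgan)
  w_1 = 0.238396·1.8356 + -0.003991·11.0282 = 0.3936  (Disney)
  w_2 = 0.238396·0.6830 + -0.003991·9.3111 = 0.1257  (Visa)
  w_3 = 0.238396·0.1425 + -0.003991·9.3785 = -0.0035  (Boeing)
  w_4 = 0.238396·1.0020 + -0.003991·10.4759 = 0.1971  (Qualcomm)
Σw_i=1.0000  μᵀw=0.1370
σ²=wᵀΣw=λ₁·μ_p+λ₂ = 0.238396·0.137 + -0.003991 = 0.028669 ≈ 0.0287

Disney (0.3936)


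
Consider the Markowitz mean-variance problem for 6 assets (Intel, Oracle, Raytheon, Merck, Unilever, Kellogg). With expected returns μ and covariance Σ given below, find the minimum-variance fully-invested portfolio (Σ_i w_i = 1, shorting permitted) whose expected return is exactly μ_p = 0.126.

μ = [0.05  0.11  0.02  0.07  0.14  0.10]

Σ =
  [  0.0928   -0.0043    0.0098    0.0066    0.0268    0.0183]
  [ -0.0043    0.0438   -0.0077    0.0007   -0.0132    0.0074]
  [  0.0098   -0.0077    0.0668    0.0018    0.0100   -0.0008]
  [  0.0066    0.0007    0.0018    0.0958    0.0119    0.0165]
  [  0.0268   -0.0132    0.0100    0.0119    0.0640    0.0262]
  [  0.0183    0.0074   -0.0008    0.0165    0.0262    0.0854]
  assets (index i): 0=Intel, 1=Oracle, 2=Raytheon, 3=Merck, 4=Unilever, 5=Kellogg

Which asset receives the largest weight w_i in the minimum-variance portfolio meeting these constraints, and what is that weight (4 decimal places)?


Oracle (0.5354)

p=Σ⁻¹μ = [-0.1804  3.4069  0.2790  0.3624  2.8682  -0.0329]
q=Σ⁻¹𝟙 = [5.2908  30.0844  15.2413  7.3434  15.0131  2.0871]
a=μᵀp=0.794948  b=𝟙ᵀp=6.703232  c=𝟙ᵀq=75.060106  D=ac−b²=14.735524
λ₁=(c·0.126−b)/D = (75.060106·0.126−6.703232)/14.735524 = 0.186918
λ₂=(a−b·0.126)/D = (0.794948−6.703232·0.126)/14.735524 = -0.003370
w* = 0.186918·p + -0.003370·q:
  w_0 = 0.186918·-0.1804 + -0.003370·5.2908 = -0.0516  (Intel)
  w_1 = 0.186918·3.4069 + -0.003370·30.0844 = 0.5354  (Oracle)
  w_2 = 0.186918·0.2790 + -0.003370·15.2413 = 0.0008  (Raytheon)
  w_3 = 0.186918·0.3624 + -0.003370·7.3434 = 0.0430  (Merck)
  w_4 = 0.186918·2.8682 + -0.003370·15.0131 = 0.4855  (Unilever)
  w_5 = 0.186918·-0.0329 + -0.003370·2.0871 = -0.0132  (Kellogg)
Σw_i=1.0000  μᵀw=0.1260
σ²=wᵀΣw=λ₁·μ_p+λ₂ = 0.186918·0.126 + -0.003370 = 0.020182 ≈ 0.0202


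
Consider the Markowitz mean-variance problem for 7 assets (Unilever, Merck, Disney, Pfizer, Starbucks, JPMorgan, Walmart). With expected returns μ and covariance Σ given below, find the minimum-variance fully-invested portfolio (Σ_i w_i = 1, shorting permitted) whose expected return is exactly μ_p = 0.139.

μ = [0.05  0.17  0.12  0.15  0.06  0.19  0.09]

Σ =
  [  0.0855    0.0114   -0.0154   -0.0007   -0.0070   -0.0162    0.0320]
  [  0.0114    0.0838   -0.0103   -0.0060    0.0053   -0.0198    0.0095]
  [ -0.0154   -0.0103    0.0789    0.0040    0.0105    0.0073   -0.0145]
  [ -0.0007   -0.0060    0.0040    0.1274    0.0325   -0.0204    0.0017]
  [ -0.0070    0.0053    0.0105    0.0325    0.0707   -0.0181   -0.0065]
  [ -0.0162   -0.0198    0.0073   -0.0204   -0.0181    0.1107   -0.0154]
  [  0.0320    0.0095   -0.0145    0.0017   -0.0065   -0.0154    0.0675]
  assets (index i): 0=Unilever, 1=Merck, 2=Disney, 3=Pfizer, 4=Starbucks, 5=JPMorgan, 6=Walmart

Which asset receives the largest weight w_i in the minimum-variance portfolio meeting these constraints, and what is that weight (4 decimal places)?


JPMorgan (0.2300)

g=Σ⁻¹μ = [0.4822  2.7199  1.8851  1.5193  0.5873  2.7724  1.7777]
h=Σ⁻¹𝟙 = [11.2493  14.3593  15.7248  7.0212  14.7644  18.1769  16.2308]
a=μᵀg=1.662597  b=𝟙ᵀg=11.743946  c=𝟙ᵀh=97.526621  D=ac−b²=24.227160
λ₁=(c·0.139−b)/D = (97.526621·0.139−11.743946)/24.227160 = 0.074803
λ₂=(a−b·0.139)/D = (1.662597−11.743946·0.139)/24.227160 = 0.001246
w* = 0.074803·g + 0.001246·h:
  w_0 = 0.074803·0.4822 + 0.001246·11.2493 = 0.0501  (Unilever)
  w_1 = 0.074803·2.7199 + 0.001246·14.3593 = 0.2213  (Merck)
  w_2 = 0.074803·1.8851 + 0.001246·15.7248 = 0.1606  (Disney)
  w_3 = 0.074803·1.5193 + 0.001246·7.0212 = 0.1224  (Pfizer)
  w_4 = 0.074803·0.5873 + 0.001246·14.7644 = 0.0623  (Starbucks)
  w_5 = 0.074803·2.7724 + 0.001246·18.1769 = 0.2300  (JPMorgan)
  w_6 = 0.074803·1.7777 + 0.001246·16.2308 = 0.1532  (Walmart)
Σw_i=1.0000  μᵀw=0.1390
σ²=wᵀΣw=λ₁·μ_p+λ₂ = 0.074803·0.139 + 0.001246 = 0.011644 ≈ 0.0116


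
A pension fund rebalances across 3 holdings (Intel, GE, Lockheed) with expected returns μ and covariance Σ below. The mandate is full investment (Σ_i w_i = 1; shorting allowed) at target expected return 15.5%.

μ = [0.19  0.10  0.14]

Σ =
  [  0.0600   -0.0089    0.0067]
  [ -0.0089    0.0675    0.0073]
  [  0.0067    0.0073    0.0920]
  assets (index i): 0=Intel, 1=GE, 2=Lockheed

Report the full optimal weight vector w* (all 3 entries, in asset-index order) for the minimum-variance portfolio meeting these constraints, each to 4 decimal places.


u=Σ⁻¹μ = [3.3057  1.7942  1.1386]
v=Σ⁻¹𝟙 = [18.1656  16.3176  8.2519]
a=μᵀu=0.966904  b=𝟙ᵀu=6.238491  c=𝟙ᵀv=42.735080  D=ac−b²=2.401940
λ₁=(c·0.155−b)/D = (42.735080·0.155−6.238491)/2.401940 = 0.160473
λ₂=(a−b·0.155)/D = (0.966904−6.238491·0.155)/2.401940 = -0.000026
w* = 0.160473·u + -0.000026·v:
  w_0 = 0.160473·3.3057 + -0.000026·18.1656 = 0.5300  (Intel)
  w_1 = 0.160473·1.7942 + -0.000026·16.3176 = 0.2875  (GE)
  w_2 = 0.160473·1.1386 + -0.000026·8.2519 = 0.1825  (Lockheed)
Σw_i=1.0000  μᵀw=0.1550
σ²=wᵀΣw=λ₁·μ_p+λ₂ = 0.160473·0.155 + -0.000026 = 0.024847 ≈ 0.0248

0.5300  0.2875  0.1825


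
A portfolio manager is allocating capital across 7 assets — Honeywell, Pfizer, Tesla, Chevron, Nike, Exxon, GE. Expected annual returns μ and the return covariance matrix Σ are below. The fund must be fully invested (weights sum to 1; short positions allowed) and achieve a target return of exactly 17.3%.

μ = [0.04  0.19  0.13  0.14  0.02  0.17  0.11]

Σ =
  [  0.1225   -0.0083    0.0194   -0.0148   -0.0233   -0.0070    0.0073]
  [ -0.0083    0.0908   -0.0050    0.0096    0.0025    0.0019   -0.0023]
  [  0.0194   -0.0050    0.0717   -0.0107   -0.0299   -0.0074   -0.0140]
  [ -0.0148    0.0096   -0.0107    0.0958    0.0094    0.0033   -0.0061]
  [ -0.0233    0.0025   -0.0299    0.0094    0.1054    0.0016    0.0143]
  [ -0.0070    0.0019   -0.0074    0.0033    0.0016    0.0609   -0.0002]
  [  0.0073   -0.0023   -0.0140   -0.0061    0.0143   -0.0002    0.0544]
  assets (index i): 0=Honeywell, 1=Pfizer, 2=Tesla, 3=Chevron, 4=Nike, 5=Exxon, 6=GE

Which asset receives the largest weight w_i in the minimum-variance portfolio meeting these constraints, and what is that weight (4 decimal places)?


g=Σ⁻¹μ = [0.2533  2.1140  3.2570  1.6860  0.5185  3.0552  2.9796]
h=Σ⁻¹𝟙 = [8.7844  11.6813  26.6000  12.9577  14.2205  19.2954  22.3288]
a=μᵀg=1.928757  b=𝟙ᵀg=13.863690  c=𝟙ᵀh=115.868042  D=ac−b²=31.279424
λ₁=(c·0.173−b)/D = (115.868042·0.173−13.863690)/31.279424 = 0.197621
λ₂=(a−b·0.173)/D = (1.928757−13.863690·0.173)/31.279424 = -0.015015
w* = 0.197621·g + -0.015015·h:
  w_0 = 0.197621·0.2533 + -0.015015·8.7844 = -0.0818  (Honeywell)
  w_1 = 0.197621·2.1140 + -0.015015·11.6813 = 0.2424  (Pfizer)
  w_2 = 0.197621·3.2570 + -0.015015·26.6000 = 0.2442  (Tesla)
  w_3 = 0.197621·1.6860 + -0.015015·12.9577 = 0.1386  (Chevron)
  w_4 = 0.197621·0.5185 + -0.015015·14.2205 = -0.1110  (Nike)
  w_5 = 0.197621·3.0552 + -0.015015·19.2954 = 0.3140  (Exxon)
  w_6 = 0.197621·2.9796 + -0.015015·22.3288 = 0.2536  (GE)
Σw_i=1.0000  μᵀw=0.1730
σ²=wᵀΣw=λ₁·μ_p+λ₂ = 0.197621·0.173 + -0.015015 = 0.019173 ≈ 0.0192

Exxon (0.3140)


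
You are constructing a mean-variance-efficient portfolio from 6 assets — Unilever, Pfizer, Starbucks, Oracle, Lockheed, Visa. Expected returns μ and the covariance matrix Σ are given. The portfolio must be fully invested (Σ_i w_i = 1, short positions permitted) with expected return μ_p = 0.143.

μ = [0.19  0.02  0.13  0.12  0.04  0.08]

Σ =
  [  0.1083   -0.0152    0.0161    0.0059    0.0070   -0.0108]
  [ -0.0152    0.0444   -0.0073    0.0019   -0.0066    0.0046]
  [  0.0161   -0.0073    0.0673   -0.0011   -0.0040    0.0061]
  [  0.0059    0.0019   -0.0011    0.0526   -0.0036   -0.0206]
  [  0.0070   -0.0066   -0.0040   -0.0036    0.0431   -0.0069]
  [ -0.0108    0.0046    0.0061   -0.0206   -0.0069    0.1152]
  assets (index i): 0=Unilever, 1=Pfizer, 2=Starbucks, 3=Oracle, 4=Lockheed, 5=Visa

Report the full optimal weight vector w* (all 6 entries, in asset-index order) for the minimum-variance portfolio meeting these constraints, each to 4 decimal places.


0.2911  -0.0531  0.2304  0.3896  -0.0172  0.1591

p=Σ⁻¹μ = [1.5598  1.2340  1.7075  2.6940  1.4504  1.2696]
q=Σ⁻¹𝟙 = [8.9255  30.7103  17.1347  24.8629  32.3257  13.7659]
a=μᵀp=1.025894  b=𝟙ᵀp=9.915404  c=𝟙ᵀq=127.724996  D=ac−b²=32.717096
λ₁=(c·0.143−b)/D = (127.724996·0.143−9.915404)/32.717096 = 0.255196
λ₂=(a−b·0.143)/D = (1.025894−9.915404·0.143)/32.717096 = -0.011982
w* = 0.255196·p + -0.011982·q:
  w_0 = 0.255196·1.5598 + -0.011982·8.9255 = 0.2911  (Unilever)
  w_1 = 0.255196·1.2340 + -0.011982·30.7103 = -0.0531  (Pfizer)
  w_2 = 0.255196·1.7075 + -0.011982·17.1347 = 0.2304  (Starbucks)
  w_3 = 0.255196·2.6940 + -0.011982·24.8629 = 0.3896  (Oracle)
  w_4 = 0.255196·1.4504 + -0.011982·32.3257 = -0.0172  (Lockheed)
  w_5 = 0.255196·1.2696 + -0.011982·13.7659 = 0.1591  (Visa)
Σw_i=1.0000  μᵀw=0.1430
σ²=wᵀΣw=λ₁·μ_p+λ₂ = 0.255196·0.143 + -0.011982 = 0.024511 ≈ 0.0245


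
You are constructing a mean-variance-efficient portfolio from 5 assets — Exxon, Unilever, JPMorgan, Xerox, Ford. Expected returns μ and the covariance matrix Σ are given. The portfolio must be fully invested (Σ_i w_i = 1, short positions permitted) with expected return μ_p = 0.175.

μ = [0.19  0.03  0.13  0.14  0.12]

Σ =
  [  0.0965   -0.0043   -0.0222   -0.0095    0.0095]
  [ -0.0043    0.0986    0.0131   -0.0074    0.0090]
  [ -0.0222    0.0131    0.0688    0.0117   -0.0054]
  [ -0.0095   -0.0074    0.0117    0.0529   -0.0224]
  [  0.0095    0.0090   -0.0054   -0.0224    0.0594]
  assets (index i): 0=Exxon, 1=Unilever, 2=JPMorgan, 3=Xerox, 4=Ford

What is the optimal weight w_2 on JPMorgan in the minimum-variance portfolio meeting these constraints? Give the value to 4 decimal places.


0.2745

p=Σ⁻¹μ = [2.5663  0.1137  2.2718  4.0254  3.3171]
q=Σ⁻¹𝟙 = [14.5124  8.7827  14.3883  30.5745  26.0211]
a=μᵀp=1.747949  b=𝟙ᵀp=12.294261  c=𝟙ᵀq=94.278923  D=ac−b²=13.645897
λ₁=(c·0.175−b)/D = (94.278923·0.175−12.294261)/13.645897 = 0.308118
λ₂=(a−b·0.175)/D = (1.747949−12.294261·0.175)/13.645897 = -0.029573
w* = 0.308118·p + -0.029573·q:
  w_0 = 0.308118·2.5663 + -0.029573·14.5124 = 0.3616  (Exxon)
  w_1 = 0.308118·0.1137 + -0.029573·8.7827 = -0.2247  (Unilever)
  w_2 = 0.308118·2.2718 + -0.029573·14.3883 = 0.2745  (JPMorgan)
  w_3 = 0.308118·4.0254 + -0.029573·30.5745 = 0.3361  (Xerox)
  w_4 = 0.308118·3.3171 + -0.029573·26.0211 = 0.2525  (Ford)
Σw_i=1.0000  μᵀw=0.1750
σ²=wᵀΣw=λ₁·μ_p+λ₂ = 0.308118·0.175 + -0.029573 = 0.024348 ≈ 0.0243


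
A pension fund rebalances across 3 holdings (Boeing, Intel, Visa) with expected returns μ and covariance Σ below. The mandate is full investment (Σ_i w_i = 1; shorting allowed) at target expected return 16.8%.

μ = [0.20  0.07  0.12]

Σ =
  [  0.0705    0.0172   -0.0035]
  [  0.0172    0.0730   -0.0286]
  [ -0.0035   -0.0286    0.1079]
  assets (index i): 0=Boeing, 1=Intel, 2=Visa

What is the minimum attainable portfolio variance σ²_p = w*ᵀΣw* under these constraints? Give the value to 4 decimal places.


0.0374

x=Σ⁻¹μ = [2.6918  0.8867  1.4345]
y=Σ⁻¹𝟙 = [10.8197  16.6464  14.0311]
a=μᵀx=0.772559  b=𝟙ᵀx=5.012929  c=𝟙ᵀy=41.497282  D=ac−b²=6.929646
λ₁=(c·0.168−b)/D = (41.497282·0.168−5.012929)/6.929646 = 0.282643
λ₂=(a−b·0.168)/D = (0.772559−5.012929·0.168)/6.929646 = -0.010046
w* = 0.282643·x + -0.010046·y:
  w_0 = 0.282643·2.6918 + -0.010046·10.8197 = 0.6521  (Boeing)
  w_1 = 0.282643·0.8867 + -0.010046·16.6464 = 0.0834  (Intel)
  w_2 = 0.282643·1.4345 + -0.010046·14.0311 = 0.2645  (Visa)
Σw_i=1.0000  μᵀw=0.1680
σ²=wᵀΣw=λ₁·μ_p+λ₂ = 0.282643·0.168 + -0.010046 = 0.037438 ≈ 0.0374


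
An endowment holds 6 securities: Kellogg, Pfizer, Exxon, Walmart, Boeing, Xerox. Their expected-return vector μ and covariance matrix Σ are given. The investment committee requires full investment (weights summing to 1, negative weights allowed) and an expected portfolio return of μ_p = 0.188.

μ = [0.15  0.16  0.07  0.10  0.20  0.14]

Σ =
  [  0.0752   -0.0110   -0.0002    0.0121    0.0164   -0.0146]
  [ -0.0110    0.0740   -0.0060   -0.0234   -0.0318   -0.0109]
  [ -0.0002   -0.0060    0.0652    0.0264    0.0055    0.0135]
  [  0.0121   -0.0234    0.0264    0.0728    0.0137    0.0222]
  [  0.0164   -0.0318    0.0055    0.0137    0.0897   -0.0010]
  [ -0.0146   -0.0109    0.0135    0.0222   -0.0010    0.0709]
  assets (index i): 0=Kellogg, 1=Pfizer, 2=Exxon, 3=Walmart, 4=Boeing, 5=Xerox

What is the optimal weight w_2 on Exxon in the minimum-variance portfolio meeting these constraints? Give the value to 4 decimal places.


u=Σ⁻¹μ = [2.3763  4.6729  0.2772  0.8667  3.3348  2.9052]
v=Σ⁻¹𝟙 = [15.9815  29.1927  9.5799  8.4240  16.8985  17.6599]
a=μᵀu=2.283883  b=𝟙ᵀu=14.433129  c=𝟙ᵀv=97.736448  D=ac−b²=14.903421
λ₁=(c·0.188−b)/D = (97.736448·0.188−14.433129)/14.903421 = 0.264458
λ₂=(a−b·0.188)/D = (2.283883−14.433129·0.188)/14.903421 = -0.028822
w* = 0.264458·u + -0.028822·v:
  w_0 = 0.264458·2.3763 + -0.028822·15.9815 = 0.1678  (Kellogg)
  w_1 = 0.264458·4.6729 + -0.028822·29.1927 = 0.3944  (Pfizer)
  w_2 = 0.264458·0.2772 + -0.028822·9.5799 = -0.2028  (Exxon)
  w_3 = 0.264458·0.8667 + -0.028822·8.4240 = -0.0136  (Walmart)
  w_4 = 0.264458·3.3348 + -0.028822·16.8985 = 0.3949  (Boeing)
  w_5 = 0.264458·2.9052 + -0.028822·17.6599 = 0.2593  (Xerox)
Σw_i=1.0000  μᵀw=0.1880
σ²=wᵀΣw=λ₁·μ_p+λ₂ = 0.264458·0.188 + -0.028822 = 0.020896 ≈ 0.0209

-0.2028


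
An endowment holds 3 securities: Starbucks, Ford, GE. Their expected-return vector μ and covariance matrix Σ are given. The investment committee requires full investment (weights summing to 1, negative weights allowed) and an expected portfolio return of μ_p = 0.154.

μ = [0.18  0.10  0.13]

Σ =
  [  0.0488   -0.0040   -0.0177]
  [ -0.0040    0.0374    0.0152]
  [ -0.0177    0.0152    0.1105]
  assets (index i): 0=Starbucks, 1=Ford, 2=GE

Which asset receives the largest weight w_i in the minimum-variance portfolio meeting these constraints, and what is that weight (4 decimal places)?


x=Σ⁻¹μ = [4.4550  2.5232  1.5430]
y=Σ⁻¹𝟙 = [26.1118  25.5830  9.7133]
a=μᵀx=1.254805  b=𝟙ᵀx=8.521158  c=𝟙ᵀy=61.408139  D=ac−b²=4.445120
λ₁=(c·0.154−b)/D = (61.408139·0.154−8.521158)/4.445120 = 0.210499
λ₂=(a−b·0.154)/D = (1.254805−8.521158·0.154)/4.445120 = -0.012925
w* = 0.210499·x + -0.012925·y:
  w_0 = 0.210499·4.4550 + -0.012925·26.1118 = 0.6003  (Starbucks)
  w_1 = 0.210499·2.5232 + -0.012925·25.5830 = 0.2005  (Ford)
  w_2 = 0.210499·1.5430 + -0.012925·9.7133 = 0.1993  (GE)
Σw_i=1.0000  μᵀw=0.1540
σ²=wᵀΣw=λ₁·μ_p+λ₂ = 0.210499·0.154 + -0.012925 = 0.019492 ≈ 0.0195

Starbucks (0.6003)


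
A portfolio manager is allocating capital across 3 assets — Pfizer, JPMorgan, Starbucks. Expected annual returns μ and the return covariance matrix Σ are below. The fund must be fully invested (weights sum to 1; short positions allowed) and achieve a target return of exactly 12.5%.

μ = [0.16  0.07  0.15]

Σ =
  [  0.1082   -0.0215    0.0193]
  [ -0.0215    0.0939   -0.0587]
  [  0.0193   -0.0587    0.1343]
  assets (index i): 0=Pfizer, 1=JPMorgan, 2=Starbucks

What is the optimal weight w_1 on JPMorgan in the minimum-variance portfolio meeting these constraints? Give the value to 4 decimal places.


0.3519

x=Σ⁻¹μ = [1.5972  2.2922  1.8893]
y=Σ⁻¹𝟙 = [10.9925  23.1626  15.9902]
a=μᵀx=0.699400  b=𝟙ᵀx=5.778706  c=𝟙ᵀy=50.145242  D=ac−b²=1.678158
λ₁=(c·0.125−b)/D = (50.145242·0.125−5.778706)/1.678158 = 0.291658
λ₂=(a−b·0.125)/D = (0.699400−5.778706·0.125)/1.678158 = -0.013668
w* = 0.291658·x + -0.013668·y:
  w_0 = 0.291658·1.5972 + -0.013668·10.9925 = 0.3156  (Pfizer)
  w_1 = 0.291658·2.2922 + -0.013668·23.1626 = 0.3519  (JPMorgan)
  w_2 = 0.291658·1.8893 + -0.013668·15.9902 = 0.3325  (Starbucks)
Σw_i=1.0000  μᵀw=0.1250
σ²=wᵀΣw=λ₁·μ_p+λ₂ = 0.291658·0.125 + -0.013668 = 0.022789 ≈ 0.0228


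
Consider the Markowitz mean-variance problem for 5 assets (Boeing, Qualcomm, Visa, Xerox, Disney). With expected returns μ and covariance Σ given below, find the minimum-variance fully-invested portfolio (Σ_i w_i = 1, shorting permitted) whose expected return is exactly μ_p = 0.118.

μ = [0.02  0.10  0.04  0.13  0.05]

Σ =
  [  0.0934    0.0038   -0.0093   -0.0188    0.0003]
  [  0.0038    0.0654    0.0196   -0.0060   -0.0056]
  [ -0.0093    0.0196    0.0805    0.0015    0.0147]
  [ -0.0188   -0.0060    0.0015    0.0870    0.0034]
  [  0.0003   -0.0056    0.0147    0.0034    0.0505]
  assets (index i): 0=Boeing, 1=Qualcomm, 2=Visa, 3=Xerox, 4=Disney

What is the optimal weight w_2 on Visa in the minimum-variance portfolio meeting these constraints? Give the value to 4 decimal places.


u=Σ⁻¹μ = [0.4636  1.7860  -0.1177  1.6764  1.1068]
v=Σ⁻¹𝟙 = [13.6249  15.4613  6.5741  14.6671  18.5344]
a=μᵀu=0.456430  b=𝟙ᵀu=4.915036  c=𝟙ᵀv=68.861827  D=ac−b²=7.272993
λ₁=(c·0.118−b)/D = (68.861827·0.118−4.915036)/7.272993 = 0.441450
λ₂=(a−b·0.118)/D = (0.456430−4.915036·0.118)/7.272993 = -0.016987
w* = 0.441450·u + -0.016987·v:
  w_0 = 0.441450·0.4636 + -0.016987·13.6249 = -0.0268  (Boeing)
  w_1 = 0.441450·1.7860 + -0.016987·15.4613 = 0.5258  (Qualcomm)
  w_2 = 0.441450·-0.1177 + -0.016987·6.5741 = -0.1636  (Visa)
  w_3 = 0.441450·1.6764 + -0.016987·14.6671 = 0.4909  (Xerox)
  w_4 = 0.441450·1.1068 + -0.016987·18.5344 = 0.1738  (Disney)
Σw_i=1.0000  μᵀw=0.1180
σ²=wᵀΣw=λ₁·μ_p+λ₂ = 0.441450·0.118 + -0.016987 = 0.035104 ≈ 0.0351

-0.1636
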